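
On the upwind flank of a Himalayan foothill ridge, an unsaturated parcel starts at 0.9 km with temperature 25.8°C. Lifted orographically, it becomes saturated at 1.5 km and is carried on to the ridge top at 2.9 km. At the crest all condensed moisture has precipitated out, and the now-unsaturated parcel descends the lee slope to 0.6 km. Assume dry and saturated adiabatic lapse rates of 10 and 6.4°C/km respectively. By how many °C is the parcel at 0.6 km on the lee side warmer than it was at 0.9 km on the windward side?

+8.04°C

900 → 1500 m (dry, 10°C/km): ΔT = -10 × 0.6 = -6°C → T = 19.8°C
1500 → 2900 m (saturated, 6.4°C/km): ΔT = -6.4 × 1.4 = -8.96°C → T = 10.84°C
2900 → 600 m (dry descent, 10°C/km): ΔT = +10 × 2.3 = +23°C → T = 33.84°C
Net change vs windward start: 33.84 − 25.8 = +8.04°C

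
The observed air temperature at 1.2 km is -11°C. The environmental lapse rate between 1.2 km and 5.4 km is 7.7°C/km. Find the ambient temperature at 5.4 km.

-43.34°C

From 1200 m to 5400 m (environmental): cools by 7.7 × 4.2 = 32.34°C, giving -43.34°C.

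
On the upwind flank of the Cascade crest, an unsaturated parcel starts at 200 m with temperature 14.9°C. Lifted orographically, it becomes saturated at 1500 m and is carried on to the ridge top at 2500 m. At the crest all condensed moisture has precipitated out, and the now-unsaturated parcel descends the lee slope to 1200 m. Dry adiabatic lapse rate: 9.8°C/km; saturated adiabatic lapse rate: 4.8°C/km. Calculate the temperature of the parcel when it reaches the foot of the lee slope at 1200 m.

200–1500 m, dry: Δz = 1.3 km ⇒ ΔT = -12.74°C; T = 2.16°C
1500–2500 m, saturated: Δz = 1 km ⇒ ΔT = -4.8°C; T = -2.64°C
2500–1200 m, dry descent: Δz = 1.3 km ⇒ ΔT = +12.74°C; T = 10.1°C

10.1°C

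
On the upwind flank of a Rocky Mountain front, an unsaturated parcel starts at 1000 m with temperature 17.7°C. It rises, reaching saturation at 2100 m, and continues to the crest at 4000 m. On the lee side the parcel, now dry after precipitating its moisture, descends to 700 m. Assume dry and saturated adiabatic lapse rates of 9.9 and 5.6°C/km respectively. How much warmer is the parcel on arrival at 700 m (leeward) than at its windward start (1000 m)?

Dry to 2100 m: -9.9 × 1.1 km = -10.89°C, so T = 6.81°C.
Saturated to 4000 m: -5.6 × 1.9 km = -10.64°C, so T = -3.83°C.
Dry descent to 700 m: +9.9 × 3.3 km = +32.67°C, so T = 28.84°C.
Net change vs windward start: 28.84 − 17.7 = +11.14°C

+11.14°C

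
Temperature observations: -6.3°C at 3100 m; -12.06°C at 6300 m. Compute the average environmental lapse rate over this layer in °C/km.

Γ = −ΔT/Δz = (-6.3 − (-12.06)) / (6300 − 3100) m
  = 5.76°C / 3.2 km = 1.8°C/km

1.8°C/km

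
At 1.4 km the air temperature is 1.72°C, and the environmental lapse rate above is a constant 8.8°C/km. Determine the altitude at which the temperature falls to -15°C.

Height above start = (1.72 − (-15)) / 8.8 = 1.9 km
Altitude = 1400 m + 1900 m = 3300 m

3.3 km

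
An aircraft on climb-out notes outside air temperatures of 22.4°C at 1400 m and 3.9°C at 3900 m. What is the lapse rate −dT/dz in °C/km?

Γ = −ΔT/Δz = (22.4 − 3.9) / (3900 − 1400) m
  = 18.5°C / 2.5 km = 7.4°C/km

7.4°C/km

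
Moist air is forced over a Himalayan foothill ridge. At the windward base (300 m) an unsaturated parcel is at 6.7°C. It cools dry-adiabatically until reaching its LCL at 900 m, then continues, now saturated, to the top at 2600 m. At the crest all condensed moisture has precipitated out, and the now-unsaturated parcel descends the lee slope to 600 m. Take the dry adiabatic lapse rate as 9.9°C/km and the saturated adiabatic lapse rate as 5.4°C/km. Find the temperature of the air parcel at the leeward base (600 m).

300–900 m, dry: Δz = 0.6 km ⇒ ΔT = -5.94°C; T = 0.76°C
900–2600 m, saturated: Δz = 1.7 km ⇒ ΔT = -9.18°C; T = -8.42°C
2600–600 m, dry descent: Δz = 2 km ⇒ ΔT = +19.8°C; T = 11.38°C

11.38°C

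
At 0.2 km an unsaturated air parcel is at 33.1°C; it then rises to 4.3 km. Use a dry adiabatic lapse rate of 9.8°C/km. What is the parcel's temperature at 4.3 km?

-7.08°C

From 200 m to 4300 m (dry adiabatic): cools by 9.8 × 4.1 = 40.18°C, giving -7.08°C.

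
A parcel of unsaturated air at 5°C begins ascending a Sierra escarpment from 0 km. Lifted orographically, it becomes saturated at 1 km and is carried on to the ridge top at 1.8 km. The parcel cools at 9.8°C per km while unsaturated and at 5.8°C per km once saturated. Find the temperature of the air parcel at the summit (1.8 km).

-9.44°C

Dry to 1000 m: -9.8 × 1 km = -9.8°C, so T = -4.8°C.
Saturated to 1800 m: -5.8 × 0.8 km = -4.64°C, so T = -9.44°C.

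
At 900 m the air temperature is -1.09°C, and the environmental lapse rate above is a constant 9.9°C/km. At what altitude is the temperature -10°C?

Height above start = (-1.09 − (-10)) / 9.9 = 0.9 km
Altitude = 900 m + 900 m = 1800 m

1800 m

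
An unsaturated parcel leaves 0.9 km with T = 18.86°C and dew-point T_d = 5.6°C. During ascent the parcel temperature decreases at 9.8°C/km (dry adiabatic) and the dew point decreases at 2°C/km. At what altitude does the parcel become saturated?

2.6 km

T and T_d converge at 9.8 − 2 = 7.8°C per km
Height above start = (18.86 − 5.6) / 7.8 = 1.7 km
LCL altitude = 900 m + 1700 m = 2600 m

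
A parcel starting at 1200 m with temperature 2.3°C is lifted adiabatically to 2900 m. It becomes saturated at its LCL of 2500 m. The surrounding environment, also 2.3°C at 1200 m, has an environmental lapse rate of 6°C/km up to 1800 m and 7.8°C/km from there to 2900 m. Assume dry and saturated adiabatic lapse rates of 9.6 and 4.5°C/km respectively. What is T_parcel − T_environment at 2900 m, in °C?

Parcel:
  1200 → 2500 m (dry, 9.6°C/km): ΔT = -9.6 × 1.3 = -12.48°C → T = -10.18°C
  2500 → 2900 m (saturated, 4.5°C/km): ΔT = -4.5 × 0.4 = -1.8°C → T = -11.98°C
Environment:
  1200 → 1800 m (environment, lower layer, 6°C/km): ΔT = -6 × 0.6 = -3.6°C → T = -1.3°C
  1800 → 2900 m (environment, upper layer, 7.8°C/km): ΔT = -7.8 × 1.1 = -8.58°C → T = -9.88°C
T_parcel − T_env = -11.98 − (-9.88) = -2.1°C

-2.1°C (parcel cooler than environment)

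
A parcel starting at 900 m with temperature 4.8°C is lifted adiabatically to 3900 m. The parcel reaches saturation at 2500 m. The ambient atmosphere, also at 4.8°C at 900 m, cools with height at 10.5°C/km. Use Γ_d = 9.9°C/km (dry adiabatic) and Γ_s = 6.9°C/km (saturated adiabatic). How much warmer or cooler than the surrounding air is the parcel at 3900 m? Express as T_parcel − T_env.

+6°C (parcel warmer than environment)

Parcel:
  900 → 2500 m (dry, 9.9°C/km): ΔT = -9.9 × 1.6 = -15.84°C → T = -11.04°C
  2500 → 3900 m (saturated, 6.9°C/km): ΔT = -6.9 × 1.4 = -9.66°C → T = -20.7°C
Environment:
  900 → 3900 m (environment, 10.5°C/km): ΔT = -10.5 × 3 = -31.5°C → T = -26.7°C
T_parcel − T_env = -20.7 − (-26.7) = +6°C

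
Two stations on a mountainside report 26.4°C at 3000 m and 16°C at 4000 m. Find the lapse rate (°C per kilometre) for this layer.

10.4°C/km

Γ = −ΔT/Δz = (26.4 − 16) / (4000 − 3000) m
  = 10.4°C / 1 km = 10.4°C/km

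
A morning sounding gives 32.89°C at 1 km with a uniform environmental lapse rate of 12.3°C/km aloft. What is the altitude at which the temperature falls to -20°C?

Height above start = (32.89 − (-20)) / 12.3 = 4.3 km
Altitude = 1000 m + 4300 m = 5300 m

5.3 km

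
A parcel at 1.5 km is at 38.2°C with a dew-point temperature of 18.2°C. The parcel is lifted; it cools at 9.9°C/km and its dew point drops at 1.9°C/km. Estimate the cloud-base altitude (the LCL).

T and T_d converge at 9.9 − 1.9 = 8°C per km
Height above start = (38.2 − 18.2) / 8 = 2.5 km
LCL altitude = 1500 m + 2500 m = 4000 m

4 km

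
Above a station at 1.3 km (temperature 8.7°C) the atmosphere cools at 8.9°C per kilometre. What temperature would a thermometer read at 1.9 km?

From 1300 m to 1900 m (environmental): cools by 8.9 × 0.6 = 5.34°C, giving 3.36°C.

3.36°C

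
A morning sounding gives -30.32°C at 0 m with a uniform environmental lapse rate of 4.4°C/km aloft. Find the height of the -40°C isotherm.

Height above start = (-30.32 − (-40)) / 4.4 = 2.2 km
Altitude = 0 m + 2200 m = 2200 m

2200 m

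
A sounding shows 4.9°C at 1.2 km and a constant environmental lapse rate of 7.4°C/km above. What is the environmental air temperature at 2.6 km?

-5.46°C

1200 → 2600 m (environmental, 7.4°C/km): ΔT = -7.4 × 1.4 = -10.36°C → T = -5.46°C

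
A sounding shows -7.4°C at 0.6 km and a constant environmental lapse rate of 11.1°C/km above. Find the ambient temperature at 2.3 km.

-26.27°C

Environmental to 2300 m: -11.1 × 1.7 km = -18.87°C, so T = -26.27°C.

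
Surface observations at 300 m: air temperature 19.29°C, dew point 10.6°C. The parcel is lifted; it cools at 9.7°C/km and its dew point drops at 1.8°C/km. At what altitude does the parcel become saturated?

T and T_d converge at 9.7 − 1.8 = 7.9°C per km
Height above start = (19.29 − 10.6) / 7.9 = 1.1 km
LCL altitude = 300 m + 1100 m = 1400 m

1400 m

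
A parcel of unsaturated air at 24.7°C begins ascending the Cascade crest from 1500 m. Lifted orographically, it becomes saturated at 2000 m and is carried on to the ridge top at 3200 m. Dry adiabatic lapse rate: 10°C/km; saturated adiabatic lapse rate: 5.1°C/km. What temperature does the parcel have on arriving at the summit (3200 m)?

13.58°C

1500 → 2000 m (dry, 10°C/km): ΔT = -10 × 0.5 = -5°C → T = 19.7°C
2000 → 3200 m (saturated, 5.1°C/km): ΔT = -5.1 × 1.2 = -6.12°C → T = 13.58°C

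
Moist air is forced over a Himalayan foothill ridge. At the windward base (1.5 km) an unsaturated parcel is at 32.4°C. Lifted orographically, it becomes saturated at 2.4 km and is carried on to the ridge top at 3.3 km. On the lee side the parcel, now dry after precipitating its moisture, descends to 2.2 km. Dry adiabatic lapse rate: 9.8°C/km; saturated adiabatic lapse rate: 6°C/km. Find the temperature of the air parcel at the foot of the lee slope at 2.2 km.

28.96°C

Dry to 2400 m: -9.8 × 0.9 km = -8.82°C, so T = 23.58°C.
Saturated to 3300 m: -6 × 0.9 km = -5.4°C, so T = 18.18°C.
Dry descent to 2200 m: +9.8 × 1.1 km = +10.78°C, so T = 28.96°C.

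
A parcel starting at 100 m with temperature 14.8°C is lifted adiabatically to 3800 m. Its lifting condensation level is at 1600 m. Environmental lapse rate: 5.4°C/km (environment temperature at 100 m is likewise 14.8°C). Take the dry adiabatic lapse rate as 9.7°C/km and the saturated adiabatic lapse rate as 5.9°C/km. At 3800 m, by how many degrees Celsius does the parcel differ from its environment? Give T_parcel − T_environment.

Parcel:
  Dry to 1600 m: -9.7 × 1.5 km = -14.55°C, so T = 0.25°C.
  Saturated to 3800 m: -5.9 × 2.2 km = -12.98°C, so T = -12.73°C.
Environment:
  Environment to 3800 m: -5.4 × 3.7 km = -19.98°C, so T = -5.18°C.
T_parcel − T_env = -12.73 − (-5.18) = -7.55°C

-7.55°C (parcel cooler than environment)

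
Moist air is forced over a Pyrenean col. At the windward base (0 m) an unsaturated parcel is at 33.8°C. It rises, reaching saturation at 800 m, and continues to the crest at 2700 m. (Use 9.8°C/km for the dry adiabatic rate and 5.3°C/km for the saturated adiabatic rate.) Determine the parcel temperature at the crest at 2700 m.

15.89°C

0 → 800 m (dry, 9.8°C/km): ΔT = -9.8 × 0.8 = -7.84°C → T = 25.96°C
800 → 2700 m (saturated, 5.3°C/km): ΔT = -5.3 × 1.9 = -10.07°C → T = 15.89°C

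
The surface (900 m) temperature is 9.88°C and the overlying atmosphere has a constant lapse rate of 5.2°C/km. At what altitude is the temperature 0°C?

2800 m

Height above start = (9.88 − 0) / 5.2 = 1.9 km
Altitude = 900 m + 1900 m = 2800 m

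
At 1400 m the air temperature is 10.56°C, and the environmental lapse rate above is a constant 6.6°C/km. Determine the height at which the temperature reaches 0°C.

Height above start = (10.56 − 0) / 6.6 = 1.6 km
Altitude = 1400 m + 1600 m = 3000 m

3000 m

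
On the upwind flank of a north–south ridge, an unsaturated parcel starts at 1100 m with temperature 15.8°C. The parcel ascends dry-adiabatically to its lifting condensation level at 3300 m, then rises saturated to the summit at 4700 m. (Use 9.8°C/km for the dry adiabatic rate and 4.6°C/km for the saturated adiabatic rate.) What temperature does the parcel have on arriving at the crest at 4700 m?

-12.2°C

From 1100 m to 3300 m (dry): cools by 9.8 × 2.2 = 21.56°C, giving -5.76°C.
From 3300 m to 4700 m (saturated): cools by 4.6 × 1.4 = 6.44°C, giving -12.2°C.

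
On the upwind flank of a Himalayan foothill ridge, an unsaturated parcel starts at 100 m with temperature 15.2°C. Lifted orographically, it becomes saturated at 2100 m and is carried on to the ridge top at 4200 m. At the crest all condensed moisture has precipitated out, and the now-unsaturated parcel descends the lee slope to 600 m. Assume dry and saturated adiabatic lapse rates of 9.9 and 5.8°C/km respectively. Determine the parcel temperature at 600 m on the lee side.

From 100 m to 2100 m (dry): cools by 9.9 × 2 = 19.8°C, giving -4.6°C.
From 2100 m to 4200 m (saturated): cools by 5.8 × 2.1 = 12.18°C, giving -16.78°C.
From 4200 m to 600 m (dry descent): warms by 9.9 × 3.6 = 35.64°C, giving 18.86°C.

18.86°C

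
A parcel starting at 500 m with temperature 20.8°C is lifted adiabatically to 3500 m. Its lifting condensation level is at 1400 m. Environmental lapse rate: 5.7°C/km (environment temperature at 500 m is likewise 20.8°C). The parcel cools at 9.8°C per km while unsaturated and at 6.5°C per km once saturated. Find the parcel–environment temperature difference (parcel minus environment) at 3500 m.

-5.37°C (parcel cooler than environment)

Parcel:
  500 → 1400 m (dry, 9.8°C/km): ΔT = -9.8 × 0.9 = -8.82°C → T = 11.98°C
  1400 → 3500 m (saturated, 6.5°C/km): ΔT = -6.5 × 2.1 = -13.65°C → T = -1.67°C
Environment:
  500 → 3500 m (environment, 5.7°C/km): ΔT = -5.7 × 3 = -17.1°C → T = 3.7°C
T_parcel − T_env = -1.67 − 3.7 = -5.37°C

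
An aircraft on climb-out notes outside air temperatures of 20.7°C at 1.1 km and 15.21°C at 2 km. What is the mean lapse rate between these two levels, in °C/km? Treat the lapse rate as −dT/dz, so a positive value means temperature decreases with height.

6.1°C/km

Γ = −ΔT/Δz = (20.7 − 15.21) / (2000 − 1100) m
  = 5.49°C / 0.9 km = 6.1°C/km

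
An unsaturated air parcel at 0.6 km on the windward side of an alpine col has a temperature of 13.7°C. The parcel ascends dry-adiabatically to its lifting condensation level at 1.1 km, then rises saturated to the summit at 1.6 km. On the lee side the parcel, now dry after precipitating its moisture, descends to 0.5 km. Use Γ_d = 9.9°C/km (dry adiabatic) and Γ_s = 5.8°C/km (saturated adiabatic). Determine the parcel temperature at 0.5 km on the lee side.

600–1100 m, dry: Δz = 0.5 km ⇒ ΔT = -4.95°C; T = 8.75°C
1100–1600 m, saturated: Δz = 0.5 km ⇒ ΔT = -2.9°C; T = 5.85°C
1600–500 m, dry descent: Δz = 1.1 km ⇒ ΔT = +10.89°C; T = 16.74°C

16.74°C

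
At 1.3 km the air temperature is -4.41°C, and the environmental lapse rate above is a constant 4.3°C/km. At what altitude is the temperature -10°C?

Height above start = (-4.41 − (-10)) / 4.3 = 1.3 km
Altitude = 1300 m + 1300 m = 2600 m

2.6 km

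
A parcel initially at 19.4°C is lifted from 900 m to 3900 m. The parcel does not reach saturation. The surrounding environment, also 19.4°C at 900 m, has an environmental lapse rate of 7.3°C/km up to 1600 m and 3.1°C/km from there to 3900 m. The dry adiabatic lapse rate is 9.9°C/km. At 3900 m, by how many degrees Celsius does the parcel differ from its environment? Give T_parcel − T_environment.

Parcel:
  900 → 3900 m (dry, 9.9°C/km): ΔT = -9.9 × 3 = -29.7°C → T = -10.3°C
Environment:
  900 → 1600 m (environment, lower layer, 7.3°C/km): ΔT = -7.3 × 0.7 = -5.11°C → T = 14.29°C
  1600 → 3900 m (environment, upper layer, 3.1°C/km): ΔT = -3.1 × 2.3 = -7.13°C → T = 7.16°C
T_parcel − T_env = -10.3 − 7.16 = -17.46°C

-17.46°C (parcel cooler than environment)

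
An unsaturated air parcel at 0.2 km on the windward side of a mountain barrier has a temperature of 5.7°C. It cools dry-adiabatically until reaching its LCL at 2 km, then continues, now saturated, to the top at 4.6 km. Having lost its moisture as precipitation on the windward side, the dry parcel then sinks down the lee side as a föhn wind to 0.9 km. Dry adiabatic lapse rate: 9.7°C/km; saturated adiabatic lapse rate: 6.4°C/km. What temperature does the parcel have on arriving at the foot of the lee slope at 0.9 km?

From 200 m to 2000 m (dry): cools by 9.7 × 1.8 = 17.46°C, giving -11.76°C.
From 2000 m to 4600 m (saturated): cools by 6.4 × 2.6 = 16.64°C, giving -28.4°C.
From 4600 m to 900 m (dry descent): warms by 9.7 × 3.7 = 35.89°C, giving 7.49°C.

7.49°C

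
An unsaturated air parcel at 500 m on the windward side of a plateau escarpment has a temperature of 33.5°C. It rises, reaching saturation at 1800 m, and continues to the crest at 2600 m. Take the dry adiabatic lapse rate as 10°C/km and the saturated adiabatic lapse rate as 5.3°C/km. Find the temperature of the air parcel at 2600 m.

From 500 m to 1800 m (dry): cools by 10 × 1.3 = 13°C, giving 20.5°C.
From 1800 m to 2600 m (saturated): cools by 5.3 × 0.8 = 4.24°C, giving 16.26°C.

16.26°C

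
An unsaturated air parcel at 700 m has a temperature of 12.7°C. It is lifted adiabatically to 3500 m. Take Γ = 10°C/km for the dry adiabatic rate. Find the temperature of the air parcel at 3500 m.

From 700 m to 3500 m (dry adiabatic): cools by 10 × 2.8 = 28°C, giving -15.3°C.

-15.3°C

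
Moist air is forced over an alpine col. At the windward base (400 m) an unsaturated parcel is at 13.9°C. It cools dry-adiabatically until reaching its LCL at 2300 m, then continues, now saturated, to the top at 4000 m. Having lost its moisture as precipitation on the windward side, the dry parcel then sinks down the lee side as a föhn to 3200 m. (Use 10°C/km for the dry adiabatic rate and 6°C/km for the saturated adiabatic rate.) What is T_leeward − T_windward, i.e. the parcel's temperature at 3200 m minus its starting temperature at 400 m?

Dry to 2300 m: -10 × 1.9 km = -19°C, so T = -5.1°C.
Saturated to 4000 m: -6 × 1.7 km = -10.2°C, so T = -15.3°C.
Dry descent to 3200 m: +10 × 0.8 km = +8°C, so T = -7.3°C.
Net change vs windward start: -7.3 − 13.9 = -21.2°C

-21.2°C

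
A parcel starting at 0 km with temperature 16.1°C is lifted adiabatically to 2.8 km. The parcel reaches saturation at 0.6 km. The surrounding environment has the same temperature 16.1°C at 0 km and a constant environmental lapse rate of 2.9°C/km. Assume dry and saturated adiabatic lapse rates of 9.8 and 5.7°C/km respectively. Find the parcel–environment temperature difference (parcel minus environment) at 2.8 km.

-10.3°C (parcel cooler than environment)

Parcel:
  0–600 m, dry: Δz = 0.6 km ⇒ ΔT = -5.88°C; T = 10.22°C
  600–2800 m, saturated: Δz = 2.2 km ⇒ ΔT = -12.54°C; T = -2.32°C
Environment:
  0–2800 m, environment: Δz = 2.8 km ⇒ ΔT = -8.12°C; T = 7.98°C
T_parcel − T_env = -2.32 − 7.98 = -10.3°C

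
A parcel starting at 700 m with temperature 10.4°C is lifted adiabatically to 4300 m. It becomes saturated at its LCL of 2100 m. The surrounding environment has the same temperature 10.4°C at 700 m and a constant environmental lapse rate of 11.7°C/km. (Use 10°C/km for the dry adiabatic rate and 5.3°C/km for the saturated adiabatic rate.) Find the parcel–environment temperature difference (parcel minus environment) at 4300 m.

Parcel:
  From 700 m to 2100 m (dry): cools by 10 × 1.4 = 14°C, giving -3.6°C.
  From 2100 m to 4300 m (saturated): cools by 5.3 × 2.2 = 11.66°C, giving -15.26°C.
Environment:
  From 700 m to 4300 m (environment): cools by 11.7 × 3.6 = 42.12°C, giving -31.72°C.
T_parcel − T_env = -15.26 − (-31.72) = +16.46°C

+16.46°C (parcel warmer than environment)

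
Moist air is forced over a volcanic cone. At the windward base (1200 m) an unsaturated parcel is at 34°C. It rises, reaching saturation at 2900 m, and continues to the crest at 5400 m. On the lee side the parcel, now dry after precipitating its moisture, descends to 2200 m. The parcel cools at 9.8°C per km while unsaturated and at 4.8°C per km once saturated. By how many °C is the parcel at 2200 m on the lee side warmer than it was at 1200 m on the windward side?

+2.7°C

1200 → 2900 m (dry, 9.8°C/km): ΔT = -9.8 × 1.7 = -16.66°C → T = 17.34°C
2900 → 5400 m (saturated, 4.8°C/km): ΔT = -4.8 × 2.5 = -12°C → T = 5.34°C
5400 → 2200 m (dry descent, 9.8°C/km): ΔT = +9.8 × 3.2 = +31.36°C → T = 36.7°C
Net change vs windward start: 36.7 − 34 = +2.7°C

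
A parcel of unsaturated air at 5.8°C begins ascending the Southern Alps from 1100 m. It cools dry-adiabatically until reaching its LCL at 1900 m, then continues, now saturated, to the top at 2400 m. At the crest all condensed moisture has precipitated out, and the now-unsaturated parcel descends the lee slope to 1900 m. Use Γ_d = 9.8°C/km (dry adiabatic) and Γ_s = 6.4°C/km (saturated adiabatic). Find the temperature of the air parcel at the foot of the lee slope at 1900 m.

From 1100 m to 1900 m (dry): cools by 9.8 × 0.8 = 7.84°C, giving -2.04°C.
From 1900 m to 2400 m (saturated): cools by 6.4 × 0.5 = 3.2°C, giving -5.24°C.
From 2400 m to 1900 m (dry descent): warms by 9.8 × 0.5 = 4.9°C, giving -0.34°C.

-0.34°C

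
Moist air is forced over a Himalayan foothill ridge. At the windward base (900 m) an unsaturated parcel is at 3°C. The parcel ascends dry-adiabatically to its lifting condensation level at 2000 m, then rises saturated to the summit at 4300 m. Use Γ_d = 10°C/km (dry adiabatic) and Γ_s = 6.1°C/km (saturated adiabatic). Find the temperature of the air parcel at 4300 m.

-22.03°C

900–2000 m, dry: Δz = 1.1 km ⇒ ΔT = -11°C; T = -8°C
2000–4300 m, saturated: Δz = 2.3 km ⇒ ΔT = -14.03°C; T = -22.03°C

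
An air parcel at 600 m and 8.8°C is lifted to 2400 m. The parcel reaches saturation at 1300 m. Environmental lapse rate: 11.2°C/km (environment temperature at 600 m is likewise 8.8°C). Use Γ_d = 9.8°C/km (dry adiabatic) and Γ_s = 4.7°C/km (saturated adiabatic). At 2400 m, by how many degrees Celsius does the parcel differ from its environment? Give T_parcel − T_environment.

Parcel:
  Dry to 1300 m: -9.8 × 0.7 km = -6.86°C, so T = 1.94°C.
  Saturated to 2400 m: -4.7 × 1.1 km = -5.17°C, so T = -3.23°C.
Environment:
  Environment to 2400 m: -11.2 × 1.8 km = -20.16°C, so T = -11.36°C.
T_parcel − T_env = -3.23 − (-11.36) = +8.13°C

+8.13°C (parcel warmer than environment)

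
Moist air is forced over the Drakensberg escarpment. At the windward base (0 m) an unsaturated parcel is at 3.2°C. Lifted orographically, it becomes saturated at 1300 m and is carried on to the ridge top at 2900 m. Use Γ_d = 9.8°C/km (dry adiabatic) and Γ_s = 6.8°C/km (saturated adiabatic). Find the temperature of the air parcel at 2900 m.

Dry to 1300 m: -9.8 × 1.3 km = -12.74°C, so T = -9.54°C.
Saturated to 2900 m: -6.8 × 1.6 km = -10.88°C, so T = -20.42°C.

-20.42°C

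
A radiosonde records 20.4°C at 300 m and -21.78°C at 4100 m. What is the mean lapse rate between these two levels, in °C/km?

Γ = −ΔT/Δz = (20.4 − (-21.78)) / (4100 − 300) m
  = 42.18°C / 3.8 km = 11.1°C/km

11.1°C/km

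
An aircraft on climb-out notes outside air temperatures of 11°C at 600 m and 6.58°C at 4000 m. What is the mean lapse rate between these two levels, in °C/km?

Γ = −ΔT/Δz = (11 − 6.58) / (4000 − 600) m
  = 4.42°C / 3.4 km = 1.3°C/km

1.3°C/km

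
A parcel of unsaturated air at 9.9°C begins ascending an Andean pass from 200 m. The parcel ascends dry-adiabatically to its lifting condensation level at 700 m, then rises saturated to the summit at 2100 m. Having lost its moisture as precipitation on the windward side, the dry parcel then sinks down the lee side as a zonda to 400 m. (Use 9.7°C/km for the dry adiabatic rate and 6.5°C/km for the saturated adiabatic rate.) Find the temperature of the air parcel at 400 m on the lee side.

12.44°C

200 → 700 m (dry, 9.7°C/km): ΔT = -9.7 × 0.5 = -4.85°C → T = 5.05°C
700 → 2100 m (saturated, 6.5°C/km): ΔT = -6.5 × 1.4 = -9.1°C → T = -4.05°C
2100 → 400 m (dry descent, 9.7°C/km): ΔT = +9.7 × 1.7 = +16.49°C → T = 12.44°C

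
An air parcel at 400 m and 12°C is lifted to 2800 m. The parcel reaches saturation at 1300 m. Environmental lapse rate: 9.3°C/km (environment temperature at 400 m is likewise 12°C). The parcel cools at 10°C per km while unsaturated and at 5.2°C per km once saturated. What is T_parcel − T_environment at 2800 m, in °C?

+5.52°C (parcel warmer than environment)

Parcel:
  400 → 1300 m (dry, 10°C/km): ΔT = -10 × 0.9 = -9°C → T = 3°C
  1300 → 2800 m (saturated, 5.2°C/km): ΔT = -5.2 × 1.5 = -7.8°C → T = -4.8°C
Environment:
  400 → 2800 m (environment, 9.3°C/km): ΔT = -9.3 × 2.4 = -22.32°C → T = -10.32°C
T_parcel − T_env = -4.8 − (-10.32) = +5.52°C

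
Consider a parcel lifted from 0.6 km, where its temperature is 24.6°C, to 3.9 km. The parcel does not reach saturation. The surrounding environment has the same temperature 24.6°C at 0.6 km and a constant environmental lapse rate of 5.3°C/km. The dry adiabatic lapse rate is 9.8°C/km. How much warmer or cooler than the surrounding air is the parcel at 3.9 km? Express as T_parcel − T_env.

Parcel:
  Dry to 3900 m: -9.8 × 3.3 km = -32.34°C, so T = -7.74°C.
Environment:
  Environment to 3900 m: -5.3 × 3.3 km = -17.49°C, so T = 7.11°C.
T_parcel − T_env = -7.74 − 7.11 = -14.85°C

-14.85°C (parcel cooler than environment)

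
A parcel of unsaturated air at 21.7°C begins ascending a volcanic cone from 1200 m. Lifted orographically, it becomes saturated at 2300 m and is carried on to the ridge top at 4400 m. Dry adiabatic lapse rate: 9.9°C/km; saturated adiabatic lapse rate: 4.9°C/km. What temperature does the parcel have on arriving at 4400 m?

1200–2300 m, dry: Δz = 1.1 km ⇒ ΔT = -10.89°C; T = 10.81°C
2300–4400 m, saturated: Δz = 2.1 km ⇒ ΔT = -10.29°C; T = 0.52°C

0.52°C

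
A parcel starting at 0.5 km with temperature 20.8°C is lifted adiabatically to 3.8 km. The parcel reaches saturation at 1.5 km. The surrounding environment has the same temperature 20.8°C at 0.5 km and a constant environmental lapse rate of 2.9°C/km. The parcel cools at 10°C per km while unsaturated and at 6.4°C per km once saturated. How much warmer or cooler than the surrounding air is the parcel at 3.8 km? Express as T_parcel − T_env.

Parcel:
  500 → 1500 m (dry, 10°C/km): ΔT = -10 × 1 = -10°C → T = 10.8°C
  1500 → 3800 m (saturated, 6.4°C/km): ΔT = -6.4 × 2.3 = -14.72°C → T = -3.92°C
Environment:
  500 → 3800 m (environment, 2.9°C/km): ΔT = -2.9 × 3.3 = -9.57°C → T = 11.23°C
T_parcel − T_env = -3.92 − 11.23 = -15.15°C

-15.15°C (parcel cooler than environment)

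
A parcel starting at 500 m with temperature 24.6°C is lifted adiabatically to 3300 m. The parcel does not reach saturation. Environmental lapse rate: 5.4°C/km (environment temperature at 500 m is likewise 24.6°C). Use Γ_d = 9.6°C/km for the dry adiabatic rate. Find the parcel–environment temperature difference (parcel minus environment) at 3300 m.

Parcel:
  Dry to 3300 m: -9.6 × 2.8 km = -26.88°C, so T = -2.28°C.
Environment:
  Environment to 3300 m: -5.4 × 2.8 km = -15.12°C, so T = 9.48°C.
T_parcel − T_env = -2.28 − 9.48 = -11.76°C

-11.76°C (parcel cooler than environment)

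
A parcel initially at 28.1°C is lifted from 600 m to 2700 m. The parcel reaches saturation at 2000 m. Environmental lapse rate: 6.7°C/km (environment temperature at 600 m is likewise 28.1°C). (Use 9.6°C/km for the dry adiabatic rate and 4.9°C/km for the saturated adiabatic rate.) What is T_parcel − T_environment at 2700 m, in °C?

Parcel:
  From 600 m to 2000 m (dry): cools by 9.6 × 1.4 = 13.44°C, giving 14.66°C.
  From 2000 m to 2700 m (saturated): cools by 4.9 × 0.7 = 3.43°C, giving 11.23°C.
Environment:
  From 600 m to 2700 m (environment): cools by 6.7 × 2.1 = 14.07°C, giving 14.03°C.
T_parcel − T_env = 11.23 − 14.03 = -2.8°C

-2.8°C (parcel cooler than environment)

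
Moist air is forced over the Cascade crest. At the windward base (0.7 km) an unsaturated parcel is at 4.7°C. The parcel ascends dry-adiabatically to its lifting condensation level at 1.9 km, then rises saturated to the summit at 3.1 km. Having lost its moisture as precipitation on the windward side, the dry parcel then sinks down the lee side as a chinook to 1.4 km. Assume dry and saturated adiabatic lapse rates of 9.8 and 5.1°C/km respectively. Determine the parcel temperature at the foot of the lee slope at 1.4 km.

3.48°C

Dry to 1900 m: -9.8 × 1.2 km = -11.76°C, so T = -7.06°C.
Saturated to 3100 m: -5.1 × 1.2 km = -6.12°C, so T = -13.18°C.
Dry descent to 1400 m: +9.8 × 1.7 km = +16.66°C, so T = 3.48°C.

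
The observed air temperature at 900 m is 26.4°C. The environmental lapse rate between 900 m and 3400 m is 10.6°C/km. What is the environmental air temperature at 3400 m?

From 900 m to 3400 m (environmental): cools by 10.6 × 2.5 = 26.5°C, giving -0.1°C.

-0.1°C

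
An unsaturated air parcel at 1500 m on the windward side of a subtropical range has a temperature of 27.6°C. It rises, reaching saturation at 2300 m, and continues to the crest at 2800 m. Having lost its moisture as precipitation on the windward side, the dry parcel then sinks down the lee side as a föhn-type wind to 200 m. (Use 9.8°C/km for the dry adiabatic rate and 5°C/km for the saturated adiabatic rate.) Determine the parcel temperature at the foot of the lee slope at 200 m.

42.74°C

1500–2300 m, dry: Δz = 0.8 km ⇒ ΔT = -7.84°C; T = 19.76°C
2300–2800 m, saturated: Δz = 0.5 km ⇒ ΔT = -2.5°C; T = 17.26°C
2800–200 m, dry descent: Δz = 2.6 km ⇒ ΔT = +25.48°C; T = 42.74°C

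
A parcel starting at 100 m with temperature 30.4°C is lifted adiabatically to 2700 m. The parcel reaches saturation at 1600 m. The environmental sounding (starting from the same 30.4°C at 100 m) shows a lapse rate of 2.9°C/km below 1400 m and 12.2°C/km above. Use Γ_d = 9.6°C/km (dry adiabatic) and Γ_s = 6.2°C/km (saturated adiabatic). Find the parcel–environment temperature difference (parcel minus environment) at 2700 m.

Parcel:
  From 100 m to 1600 m (dry): cools by 9.6 × 1.5 = 14.4°C, giving 16°C.
  From 1600 m to 2700 m (saturated): cools by 6.2 × 1.1 = 6.82°C, giving 9.18°C.
Environment:
  From 100 m to 1400 m (environment, lower layer): cools by 2.9 × 1.3 = 3.77°C, giving 26.63°C.
  From 1400 m to 2700 m (environment, upper layer): cools by 12.2 × 1.3 = 15.86°C, giving 10.77°C.
T_parcel − T_env = 9.18 − 10.77 = -1.59°C

-1.59°C (parcel cooler than environment)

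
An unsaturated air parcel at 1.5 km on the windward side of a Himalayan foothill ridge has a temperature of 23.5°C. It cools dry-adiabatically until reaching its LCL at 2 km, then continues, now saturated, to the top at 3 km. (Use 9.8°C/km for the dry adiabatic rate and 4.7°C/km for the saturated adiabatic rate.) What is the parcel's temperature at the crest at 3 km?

Dry to 2000 m: -9.8 × 0.5 km = -4.9°C, so T = 18.6°C.
Saturated to 3000 m: -4.7 × 1 km = -4.7°C, so T = 13.9°C.

13.9°C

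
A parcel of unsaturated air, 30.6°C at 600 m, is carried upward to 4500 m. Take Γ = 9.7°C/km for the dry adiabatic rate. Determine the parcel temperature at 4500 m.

From 600 m to 4500 m (dry adiabatic): cools by 9.7 × 3.9 = 37.83°C, giving -7.23°C.

-7.23°C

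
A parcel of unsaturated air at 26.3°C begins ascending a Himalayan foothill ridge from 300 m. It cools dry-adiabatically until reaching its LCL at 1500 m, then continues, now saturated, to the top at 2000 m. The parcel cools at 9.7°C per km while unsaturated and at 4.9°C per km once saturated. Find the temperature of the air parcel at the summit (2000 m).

Dry to 1500 m: -9.7 × 1.2 km = -11.64°C, so T = 14.66°C.
Saturated to 2000 m: -4.9 × 0.5 km = -2.45°C, so T = 12.21°C.

12.21°C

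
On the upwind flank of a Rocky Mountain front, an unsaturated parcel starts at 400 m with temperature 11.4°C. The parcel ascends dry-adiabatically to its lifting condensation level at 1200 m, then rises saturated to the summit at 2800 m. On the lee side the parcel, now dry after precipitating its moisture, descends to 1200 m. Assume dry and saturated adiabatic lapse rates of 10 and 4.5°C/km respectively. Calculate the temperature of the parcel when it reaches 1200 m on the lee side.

From 400 m to 1200 m (dry): cools by 10 × 0.8 = 8°C, giving 3.4°C.
From 1200 m to 2800 m (saturated): cools by 4.5 × 1.6 = 7.2°C, giving -3.8°C.
From 2800 m to 1200 m (dry descent): warms by 10 × 1.6 = 16°C, giving 12.2°C.

12.2°C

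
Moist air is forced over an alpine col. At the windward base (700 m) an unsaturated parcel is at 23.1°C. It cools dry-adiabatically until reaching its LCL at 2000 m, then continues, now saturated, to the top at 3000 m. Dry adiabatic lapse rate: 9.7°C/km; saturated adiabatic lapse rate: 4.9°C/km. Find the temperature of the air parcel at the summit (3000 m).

5.59°C

Dry to 2000 m: -9.7 × 1.3 km = -12.61°C, so T = 10.49°C.
Saturated to 3000 m: -4.9 × 1 km = -4.9°C, so T = 5.59°C.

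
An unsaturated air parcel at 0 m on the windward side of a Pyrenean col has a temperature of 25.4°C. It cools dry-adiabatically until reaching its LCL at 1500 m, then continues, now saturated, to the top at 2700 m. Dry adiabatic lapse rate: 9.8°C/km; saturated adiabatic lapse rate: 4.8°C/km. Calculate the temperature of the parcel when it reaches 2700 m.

0–1500 m, dry: Δz = 1.5 km ⇒ ΔT = -14.7°C; T = 10.7°C
1500–2700 m, saturated: Δz = 1.2 km ⇒ ΔT = -5.76°C; T = 4.94°C

4.94°C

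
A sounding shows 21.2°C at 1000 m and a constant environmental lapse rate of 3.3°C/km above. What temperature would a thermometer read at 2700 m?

1000 → 2700 m (environmental, 3.3°C/km): ΔT = -3.3 × 1.7 = -5.61°C → T = 15.59°C

15.59°C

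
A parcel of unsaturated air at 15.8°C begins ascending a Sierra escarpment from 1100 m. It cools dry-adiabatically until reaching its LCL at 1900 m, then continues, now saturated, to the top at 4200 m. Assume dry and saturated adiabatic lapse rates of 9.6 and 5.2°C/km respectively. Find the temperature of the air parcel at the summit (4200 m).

-3.84°C

Dry to 1900 m: -9.6 × 0.8 km = -7.68°C, so T = 8.12°C.
Saturated to 4200 m: -5.2 × 2.3 km = -11.96°C, so T = -3.84°C.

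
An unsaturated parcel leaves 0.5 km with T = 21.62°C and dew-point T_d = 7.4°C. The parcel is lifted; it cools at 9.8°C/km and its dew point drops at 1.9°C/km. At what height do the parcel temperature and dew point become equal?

T and T_d converge at 9.8 − 1.9 = 7.9°C per km
Height above start = (21.62 − 7.4) / 7.9 = 1.8 km
LCL altitude = 500 m + 1800 m = 2300 m

2.3 km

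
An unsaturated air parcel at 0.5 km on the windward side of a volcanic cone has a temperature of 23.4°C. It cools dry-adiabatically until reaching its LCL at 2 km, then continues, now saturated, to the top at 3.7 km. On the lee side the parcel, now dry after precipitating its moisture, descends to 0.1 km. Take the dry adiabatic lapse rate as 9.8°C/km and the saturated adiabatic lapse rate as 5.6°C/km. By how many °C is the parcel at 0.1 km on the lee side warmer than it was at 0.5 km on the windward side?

From 500 m to 2000 m (dry): cools by 9.8 × 1.5 = 14.7°C, giving 8.7°C.
From 2000 m to 3700 m (saturated): cools by 5.6 × 1.7 = 9.52°C, giving -0.82°C.
From 3700 m to 100 m (dry descent): warms by 9.8 × 3.6 = 35.28°C, giving 34.46°C.
Net change vs windward start: 34.46 − 23.4 = +11.06°C

+11.06°C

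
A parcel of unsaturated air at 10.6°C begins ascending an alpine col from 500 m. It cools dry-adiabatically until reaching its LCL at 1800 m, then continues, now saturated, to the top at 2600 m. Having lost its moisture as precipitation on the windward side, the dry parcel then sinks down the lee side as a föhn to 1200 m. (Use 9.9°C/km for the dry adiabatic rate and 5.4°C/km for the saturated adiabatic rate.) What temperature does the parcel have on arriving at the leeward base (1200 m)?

Dry to 1800 m: -9.9 × 1.3 km = -12.87°C, so T = -2.27°C.
Saturated to 2600 m: -5.4 × 0.8 km = -4.32°C, so T = -6.59°C.
Dry descent to 1200 m: +9.9 × 1.4 km = +13.86°C, so T = 7.27°C.

7.27°C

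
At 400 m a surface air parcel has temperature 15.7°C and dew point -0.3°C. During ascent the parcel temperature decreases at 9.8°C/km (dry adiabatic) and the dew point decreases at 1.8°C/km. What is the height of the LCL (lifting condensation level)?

T and T_d converge at 9.8 − 1.8 = 8°C per km
Height above start = (15.7 − (-0.3)) / 8 = 2 km
LCL altitude = 400 m + 2000 m = 2400 m

2400 m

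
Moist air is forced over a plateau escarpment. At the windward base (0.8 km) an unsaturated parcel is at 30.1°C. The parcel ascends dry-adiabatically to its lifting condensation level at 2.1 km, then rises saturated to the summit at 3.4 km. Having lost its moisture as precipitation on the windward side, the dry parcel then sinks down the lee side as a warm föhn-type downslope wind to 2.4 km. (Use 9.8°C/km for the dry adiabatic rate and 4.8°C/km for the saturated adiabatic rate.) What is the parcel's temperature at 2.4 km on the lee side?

20.92°C

800 → 2100 m (dry, 9.8°C/km): ΔT = -9.8 × 1.3 = -12.74°C → T = 17.36°C
2100 → 3400 m (saturated, 4.8°C/km): ΔT = -4.8 × 1.3 = -6.24°C → T = 11.12°C
3400 → 2400 m (dry descent, 9.8°C/km): ΔT = +9.8 × 1 = +9.8°C → T = 20.92°C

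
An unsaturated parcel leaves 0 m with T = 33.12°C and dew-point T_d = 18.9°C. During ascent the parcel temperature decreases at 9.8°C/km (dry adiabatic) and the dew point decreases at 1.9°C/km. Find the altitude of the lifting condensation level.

1800 m

T and T_d converge at 9.8 − 1.9 = 7.9°C per km
Height above start = (33.12 − 18.9) / 7.9 = 1.8 km
LCL altitude = 0 m + 1800 m = 1800 m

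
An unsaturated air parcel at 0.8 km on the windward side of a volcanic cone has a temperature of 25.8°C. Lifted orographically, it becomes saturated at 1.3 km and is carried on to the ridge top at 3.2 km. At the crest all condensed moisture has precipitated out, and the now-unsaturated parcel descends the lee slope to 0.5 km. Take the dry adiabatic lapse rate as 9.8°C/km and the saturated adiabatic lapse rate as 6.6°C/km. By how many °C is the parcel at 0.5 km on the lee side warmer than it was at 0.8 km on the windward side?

+9.02°C

800–1300 m, dry: Δz = 0.5 km ⇒ ΔT = -4.9°C; T = 20.9°C
1300–3200 m, saturated: Δz = 1.9 km ⇒ ΔT = -12.54°C; T = 8.36°C
3200–500 m, dry descent: Δz = 2.7 km ⇒ ΔT = +26.46°C; T = 34.82°C
Net change vs windward start: 34.82 − 25.8 = +9.02°C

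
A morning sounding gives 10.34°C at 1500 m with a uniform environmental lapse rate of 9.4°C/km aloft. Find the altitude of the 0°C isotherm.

Height above start = (10.34 − 0) / 9.4 = 1.1 km
Altitude = 1500 m + 1100 m = 2600 m

2600 m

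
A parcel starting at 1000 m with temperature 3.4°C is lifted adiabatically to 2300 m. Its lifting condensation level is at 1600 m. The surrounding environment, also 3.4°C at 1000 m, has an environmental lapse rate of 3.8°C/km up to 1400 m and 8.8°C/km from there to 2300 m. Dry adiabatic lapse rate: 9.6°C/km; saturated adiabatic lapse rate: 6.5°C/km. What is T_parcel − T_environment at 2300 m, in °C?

Parcel:
  From 1000 m to 1600 m (dry): cools by 9.6 × 0.6 = 5.76°C, giving -2.36°C.
  From 1600 m to 2300 m (saturated): cools by 6.5 × 0.7 = 4.55°C, giving -6.91°C.
Environment:
  From 1000 m to 1400 m (environment, lower layer): cools by 3.8 × 0.4 = 1.52°C, giving 1.88°C.
  From 1400 m to 2300 m (environment, upper layer): cools by 8.8 × 0.9 = 7.92°C, giving -6.04°C.
T_parcel − T_env = -6.91 − (-6.04) = -0.87°C

-0.87°C (parcel cooler than environment)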